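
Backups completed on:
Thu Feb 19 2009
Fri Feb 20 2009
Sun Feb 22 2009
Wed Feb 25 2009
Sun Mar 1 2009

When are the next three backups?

Fri Mar 6 2009, Thu Mar 12 2009, Thu Mar 19 2009

Gaps: 1, 2, 3, 4 days — each gap is 1 larger than the previous one.
Next gap: 5 days. Sun Mar 1 2009 + 5 days = Fri Mar 6 2009.
Next gap: 6 days. Fri Mar 6 2009 + 6 days = Thu Mar 12 2009.
Next gap: 7 days. Thu Mar 12 2009 + 7 days = Thu Mar 19 2009.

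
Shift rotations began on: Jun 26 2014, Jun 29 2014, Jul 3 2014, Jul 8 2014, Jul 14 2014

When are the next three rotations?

Jul 21 2014, Jul 29 2014, Aug 7 2014

Gaps: 3, 4, 5, 6 days — each gap is 1 larger than the previous one.
Next gap: 7 days. Jul 14 2014 + 7 days = Jul 21 2014.
Next gap: 8 days. Jul 21 2014 + 8 days = Jul 29 2014.
Next gap: 9 days. Jul 29 2014 + 9 days = Aug 7 2014.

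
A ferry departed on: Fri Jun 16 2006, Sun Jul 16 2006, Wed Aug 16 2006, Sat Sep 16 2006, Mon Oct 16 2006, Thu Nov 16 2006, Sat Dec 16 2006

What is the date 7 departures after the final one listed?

Mon Jul 16 2007

Each date is the 16th; the gaps (30, 31, 31, 30, 31, 30) track the month lengths.
The rule is the 16th of each month.
January 2007: Tue Jan 16 2007.
February 2007: Fri Feb 16 2007.
March 2007: Fri Mar 16 2007.
April 2007: Mon Apr 16 2007.
Next: May 2007 → Wed May 16 2007.
Next: June 2007 → Sat Jun 16 2007.
Next: July 2007 → Mon Jul 16 2007.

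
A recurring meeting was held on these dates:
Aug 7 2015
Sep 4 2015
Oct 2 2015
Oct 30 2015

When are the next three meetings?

Every event comes 28 days after the last (28, 28, 28).
Oct 30 2015 + 28 days = Nov 27 2015.
Nov 27 2015 + 28 days = Dec 25 2015.
Dec 25 2015 + 28 days = Jan 22 2016.

Nov 27 2015, Dec 25 2015, Jan 22 2016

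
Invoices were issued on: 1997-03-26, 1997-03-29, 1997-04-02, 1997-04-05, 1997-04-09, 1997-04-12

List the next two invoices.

Every event lands on a Wednesday or Saturday (gaps cycle 3, 4, 3, 4, 3).
So the schedule is: every Wednesday and Saturday.
The following Wednesday is 1997-04-16.
The following Saturday is 1997-04-19.

1997-04-16, 1997-04-19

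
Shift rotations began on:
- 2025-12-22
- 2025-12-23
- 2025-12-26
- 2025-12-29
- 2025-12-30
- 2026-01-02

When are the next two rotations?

Gaps: 1, 3, 3, 1, 3 days — not constant, but cyclic with period 3.
The events fall on every Monday, Tuesday and Friday.
Next Monday: 2026-01-05.
Next Tuesday: 2026-01-06.

2026-01-05, 2026-01-06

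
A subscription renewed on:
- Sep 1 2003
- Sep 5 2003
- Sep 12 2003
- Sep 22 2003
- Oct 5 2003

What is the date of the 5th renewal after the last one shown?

Jan 23 2004

The spacing grows by 3 each time: 4, 7, 10, 13 days.
Next gap: 16 days. Oct 5 2003 + 16 days = Oct 21 2003.
Next gap: 19 days. Oct 21 2003 + 19 days = Nov 9 2003.
Next gap: 22 days. Nov 9 2003 + 22 days = Dec 1 2003.
Next gap: 25 days. Dec 1 2003 + 25 days = Dec 26 2003.
Next gap: 28 days. Dec 26 2003 + 28 days = Jan 23 2004.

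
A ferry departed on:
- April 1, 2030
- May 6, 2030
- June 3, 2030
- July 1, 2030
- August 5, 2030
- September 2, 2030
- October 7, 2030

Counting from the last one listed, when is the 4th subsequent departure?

Gaps: 35, 28, 28, 35, 28, 35 days — a mix of 28 and 35. Every date is a Monday.
Each is the 1st Monday of its month.
November 2030 — 1st Monday is November 4, 2030.
1st Monday of December 2030: December 2, 2030.
January 2031 — 1st Monday is January 6, 2031.
February 2031 — 1st Monday is February 3, 2031.

February 3, 2031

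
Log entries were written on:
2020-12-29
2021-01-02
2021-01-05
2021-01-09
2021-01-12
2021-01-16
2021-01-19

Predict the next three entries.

2021-01-23, 2021-01-26, 2021-01-30

The gap pattern 4, 3, 4, 3, 4, 3 repeats every 2 events.
These are the Tuesdays and Saturdays of each week.
The following Saturday is 2021-01-23.
Next Tuesday: 2021-01-26.
Next Saturday: 2021-01-30.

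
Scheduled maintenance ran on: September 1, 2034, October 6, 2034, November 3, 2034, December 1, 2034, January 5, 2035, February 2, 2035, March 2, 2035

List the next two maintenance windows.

April 6, 2035; May 4, 2035

Gaps: 35, 28, 28, 35, 28, 28 days — a mix of 28 and 35. Every date is a Friday.
Each is the 1st Friday of its month.
1st Friday of April 2035: April 6, 2035.
May 2035 — 1st Friday is May 4, 2035.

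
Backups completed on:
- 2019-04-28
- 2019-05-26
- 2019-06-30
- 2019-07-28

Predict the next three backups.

2019-08-25, 2019-09-29, 2019-10-27

These are Sundays with 28, 35, 28-day gaps.
Each is the final Sunday of its month — 2019-06-30 is past the 28th, so '4th Sunday' doesn't fit.
August 2019 ends with Sunday 2019-08-25.
September 2019 ends with Sunday 2019-09-29.
Last Sunday of October 2019: 2019-10-27.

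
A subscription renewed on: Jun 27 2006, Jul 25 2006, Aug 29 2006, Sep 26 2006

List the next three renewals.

Oct 31 2006, Nov 28 2006, Dec 26 2006

Every date is a Tuesday; gaps 28, 35, 28 days.
Each is the last Tuesday of its month (at least one falls on the 29th or later, ruling out '4th Tuesday').
October 2006 ends with Tuesday Oct 31 2006.
November 2006 ends with Tuesday Nov 28 2006.
Last Tuesday of December 2006: Dec 26 2006.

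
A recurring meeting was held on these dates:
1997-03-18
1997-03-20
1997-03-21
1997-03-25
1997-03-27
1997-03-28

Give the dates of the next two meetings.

1997-04-01, 1997-04-03

Every event lands on a Tuesday or Thursday or Friday (gaps cycle 2, 1, 4, 2, 1).
So the schedule is: every Tuesday, Thursday and Friday.
Next Tuesday: 1997-04-01.
Next Thursday: 1997-04-03.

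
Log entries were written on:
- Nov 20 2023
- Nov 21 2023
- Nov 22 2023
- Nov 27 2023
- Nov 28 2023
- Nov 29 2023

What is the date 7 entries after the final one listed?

Dec 18 2023

Gaps: 1, 1, 5, 1, 1 days — not constant, but cyclic with period 3.
The events fall on every Monday, Tuesday and Wednesday.
Next Monday: Dec 4 2023.
Next Tuesday: Dec 5 2023.
Next Wednesday: Dec 6 2023.
Next Monday: Dec 11 2023.
Next Tuesday: Dec 12 2023.
Next Wednesday: Dec 13 2023.
The following Monday is Dec 18 2023.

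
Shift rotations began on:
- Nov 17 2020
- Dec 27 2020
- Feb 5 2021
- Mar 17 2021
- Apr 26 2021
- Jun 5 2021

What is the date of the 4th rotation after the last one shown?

Nov 12 2021

Gaps between consecutive events: 40, 40, 40, 40, 40 days — a constant 40-day interval.
Jun 5 2021 + 40 days = Jul 15 2021.
Jul 15 2021 + 40 days = Aug 24 2021.
Aug 24 2021 + 40 days = Oct 3 2021.
Oct 3 2021 + 40 days = Nov 12 2021.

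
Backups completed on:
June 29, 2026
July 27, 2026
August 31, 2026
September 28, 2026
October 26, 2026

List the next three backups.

November 30, 2026; December 28, 2026; January 25, 2027

All Mondays; the gaps (28, 35, 28, 28) vary with month length.
This is the last Monday of each month.
November 2026 ends with Monday November 30, 2026.
Last Monday of December 2026: December 28, 2026.
Last Monday of January 2027: January 25, 2027.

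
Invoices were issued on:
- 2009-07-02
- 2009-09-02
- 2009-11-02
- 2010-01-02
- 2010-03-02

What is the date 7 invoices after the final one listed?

2011-05-02

The day-of-month is always 2 (62, 61, 61, 59 days between events).
So this recurs on the 2nd of every 2 months.
Next: May 2010 → 2010-05-02.
July 2010: 2010-07-02.
Next: September 2010 → 2010-09-02.
Next: November 2010 → 2010-11-02.
January 2011: 2011-01-02.
Next: March 2011 → 2011-03-02.
Next: May 2011 → 2011-05-02.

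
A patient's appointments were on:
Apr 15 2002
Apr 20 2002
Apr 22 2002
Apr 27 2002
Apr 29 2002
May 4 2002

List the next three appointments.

The gap pattern 5, 2, 5, 2, 5 repeats every 2 events.
These are the Mondays and Saturdays of each week.
The following Monday is May 6 2002.
Next Saturday: May 11 2002.
The following Monday is May 13 2002.

May 6 2002, May 11 2002, May 13 2002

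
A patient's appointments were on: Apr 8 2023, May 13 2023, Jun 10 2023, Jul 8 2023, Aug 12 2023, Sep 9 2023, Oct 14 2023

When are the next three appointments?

Nov 11 2023, Dec 9 2023, Jan 13 2024

All dates are Saturdays, 35, 28, 28, 35, 28, 35 days apart.
Specifically, the 2nd Saturday of each month.
November 2023 — 2nd Saturday is Nov 11 2023.
December 2023 — 2nd Saturday is Dec 9 2023.
2nd Saturday of January 2024: Jan 13 2024.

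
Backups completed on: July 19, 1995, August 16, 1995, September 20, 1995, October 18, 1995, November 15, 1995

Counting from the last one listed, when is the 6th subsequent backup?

May 15, 1996

These are Wednesdays at 28- or 35-day spacing (28, 35, 28, 28).
The pattern: 3rd Wednesday of the month.
December 1995 — 3rd Wednesday is December 20, 1995.
3rd Wednesday of January 1996: January 17, 1996.
3rd Wednesday of February 1996: February 21, 1996.
March 1996 — 3rd Wednesday is March 20, 1996.
April 1996 — 3rd Wednesday is April 17, 1996.
3rd Wednesday of May 1996: May 15, 1996.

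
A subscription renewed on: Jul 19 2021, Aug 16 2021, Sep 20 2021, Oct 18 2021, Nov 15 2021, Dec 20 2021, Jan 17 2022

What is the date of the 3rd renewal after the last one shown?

Apr 18 2022

All dates are Mondays, 28, 35, 28, 28, 35, 28 days apart.
Specifically, the 3rd Monday of each month.
3rd Monday of February 2022: Feb 21 2022.
3rd Monday of March 2022: Mar 21 2022.
3rd Monday of April 2022: Apr 18 2022.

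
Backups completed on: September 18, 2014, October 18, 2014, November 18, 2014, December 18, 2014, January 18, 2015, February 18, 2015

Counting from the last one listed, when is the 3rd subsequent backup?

Gaps: 30, 31, 30, 31, 31 days — not constant. Every event is on the 18th of the month.
Pattern: the 18th of each month.
Next: March 2015 → March 18, 2015.
April 2015: April 18, 2015.
May 2015: May 18, 2015.

May 18, 2015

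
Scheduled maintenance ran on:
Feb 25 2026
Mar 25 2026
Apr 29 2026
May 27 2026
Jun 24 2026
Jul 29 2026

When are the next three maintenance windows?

Aug 26 2026, Sep 30 2026, Oct 28 2026

All Wednesdays; the gaps (28, 35, 28, 28, 35) vary with month length.
This is the last Wednesday of each month.
Last Wednesday of August 2026: Aug 26 2026.
September 2026 ends with Wednesday Sep 30 2026.
Last Wednesday of October 2026: Oct 28 2026.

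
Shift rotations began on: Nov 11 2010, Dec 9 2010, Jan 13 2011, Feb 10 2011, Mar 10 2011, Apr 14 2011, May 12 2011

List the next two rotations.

Jun 9 2011, Jul 14 2011

All dates are Thursdays, 28, 35, 28, 28, 35, 28 days apart.
Specifically, the 2nd Thursday of each month.
June 2011 — 2nd Thursday is Jun 9 2011.
2nd Thursday of July 2011: Jul 14 2011.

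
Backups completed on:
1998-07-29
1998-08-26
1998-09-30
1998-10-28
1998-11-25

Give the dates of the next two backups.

All Wednesdays; the gaps (28, 35, 28, 28) vary with month length.
This is the last Wednesday of each month.
Last Wednesday of December 1998: 1998-12-30.
January 1999 ends with Wednesday 1999-01-27.

1998-12-30, 1999-01-27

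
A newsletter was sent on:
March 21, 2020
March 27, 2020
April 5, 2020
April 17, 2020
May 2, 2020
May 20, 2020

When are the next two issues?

June 10, 2020; July 4, 2020

Gaps: 6, 9, 12, 15, 18 days — each gap is 3 larger than the previous one.
Next gap: 21 days. May 20, 2020 + 21 days = June 10, 2020.
Next gap: 24 days. June 10, 2020 + 24 days = July 4, 2020.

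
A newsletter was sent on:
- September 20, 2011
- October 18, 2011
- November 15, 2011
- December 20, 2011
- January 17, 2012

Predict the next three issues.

February 21, 2012; March 20, 2012; April 17, 2012

Gaps: 28, 28, 35, 28 days — a mix of 28 and 35. Every date is a Tuesday.
Each is the 3rd Tuesday of its month.
February 2012 — 3rd Tuesday is February 21, 2012.
March 2012 — 3rd Tuesday is March 20, 2012.
3rd Tuesday of April 2012: April 17, 2012.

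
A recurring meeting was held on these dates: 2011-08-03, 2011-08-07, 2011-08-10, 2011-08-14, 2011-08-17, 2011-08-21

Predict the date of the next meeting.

2011-08-24

Every event lands on a Wednesday or Sunday (gaps cycle 4, 3, 4, 3, 4).
So the schedule is: every Wednesday and Sunday.
Next Wednesday: 2011-08-24.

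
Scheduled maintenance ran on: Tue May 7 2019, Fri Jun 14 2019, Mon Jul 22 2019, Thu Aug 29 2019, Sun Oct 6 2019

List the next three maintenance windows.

Every event comes 38 days after the last (38, 38, 38, 38).
Sun Oct 6 2019 + 38 days = Wed Nov 13 2019.
Wed Nov 13 2019 + 38 days = Sat Dec 21 2019.
Sat Dec 21 2019 + 38 days = Tue Jan 28 2020.

Wed Nov 13 2019, Sat Dec 21 2019, Tue Jan 28 2020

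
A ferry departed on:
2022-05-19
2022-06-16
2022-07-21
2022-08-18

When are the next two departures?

These are Thursdays at 28- or 35-day spacing (28, 35, 28).
The pattern: 3rd Thursday of the month.
September 2022 — 3rd Thursday is 2022-09-15.
3rd Thursday of October 2022: 2022-10-20.

2022-09-15, 2022-10-20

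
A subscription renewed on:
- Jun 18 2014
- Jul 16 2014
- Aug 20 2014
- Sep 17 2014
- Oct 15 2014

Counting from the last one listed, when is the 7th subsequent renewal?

May 20 2015

Gaps: 28, 35, 28, 28 days — a mix of 28 and 35. Every date is a Wednesday.
Each is the 3rd Wednesday of its month.
November 2014 — 3rd Wednesday is Nov 19 2014.
December 2014 — 3rd Wednesday is Dec 17 2014.
January 2015 — 3rd Wednesday is Jan 21 2015.
February 2015 — 3rd Wednesday is Feb 18 2015.
3rd Wednesday of March 2015: Mar 18 2015.
April 2015 — 3rd Wednesday is Apr 15 2015.
3rd Wednesday of May 2015: May 20 2015.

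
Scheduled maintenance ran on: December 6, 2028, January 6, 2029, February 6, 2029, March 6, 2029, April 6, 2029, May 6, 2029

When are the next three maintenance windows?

June 6, 2029; July 6, 2029; August 6, 2029

Each date is the 6th; the gaps (31, 31, 28, 31, 30) track the month lengths.
The rule is the 6th of each month.
Next: June 2029 → June 6, 2029.
Next: July 2029 → July 6, 2029.
August 2029: August 6, 2029.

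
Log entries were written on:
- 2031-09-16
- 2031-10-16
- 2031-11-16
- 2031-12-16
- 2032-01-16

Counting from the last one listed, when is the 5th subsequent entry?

2032-06-16

Each date is the 16th; the gaps (30, 31, 30, 31) track the month lengths.
The rule is the 16th of each month.
February 2032: 2032-02-16.
Next: March 2032 → 2032-03-16.
Next: April 2032 → 2032-04-16.
May 2032: 2032-05-16.
Next: June 2032 → 2032-06-16.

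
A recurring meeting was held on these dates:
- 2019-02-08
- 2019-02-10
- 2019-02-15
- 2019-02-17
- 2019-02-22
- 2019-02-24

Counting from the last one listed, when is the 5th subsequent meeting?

Every event lands on a Friday or Sunday (gaps cycle 2, 5, 2, 5, 2).
So the schedule is: every Friday and Sunday.
Next Friday: 2019-03-01.
Next Sunday: 2019-03-03.
The following Friday is 2019-03-08.
Next Sunday: 2019-03-10.
Next Friday: 2019-03-15.

2019-03-15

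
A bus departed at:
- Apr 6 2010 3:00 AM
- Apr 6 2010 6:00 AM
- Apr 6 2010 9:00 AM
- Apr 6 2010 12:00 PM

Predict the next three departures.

Apr 6 2010 3:00 PM, Apr 6 2010 6:00 PM, Apr 6 2010 9:00 PM

The interval is a steady 3 hours (3, 3, 3).
Apr 6 2010 12:00 PM + 3 h = Apr 6 2010 3:00 PM.
Apr 6 2010 3:00 PM + 3 h = Apr 6 2010 6:00 PM.
Apr 6 2010 6:00 PM + 3 h = Apr 6 2010 9:00 PM.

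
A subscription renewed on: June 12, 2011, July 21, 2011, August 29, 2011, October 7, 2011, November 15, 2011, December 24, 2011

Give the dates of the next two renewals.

Gaps between consecutive events: 39, 39, 39, 39, 39 days — a constant 39-day interval.
December 24, 2011 + 39 days = February 1, 2012.
February 1, 2012 + 39 days = March 11, 2012.

February 1, 2012; March 11, 2012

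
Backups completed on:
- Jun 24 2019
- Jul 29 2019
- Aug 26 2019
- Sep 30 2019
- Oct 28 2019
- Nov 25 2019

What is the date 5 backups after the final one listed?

These are Mondays with 35, 28, 35, 28, 28-day gaps.
Each is the final Monday of its month — Jul 29 2019 is past the 28th, so '4th Monday' doesn't fit.
December 2019 ends with Monday Dec 30 2019.
January 2020 ends with Monday Jan 27 2020.
Last Monday of February 2020: Feb 24 2020.
March 2020 ends with Monday Mar 30 2020.
April 2020 ends with Monday Apr 27 2020.

Apr 27 2020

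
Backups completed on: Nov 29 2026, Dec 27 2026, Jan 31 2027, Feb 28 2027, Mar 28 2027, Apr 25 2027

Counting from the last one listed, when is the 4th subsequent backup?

These are Sundays with 28, 35, 28, 28, 28-day gaps.
Each is the final Sunday of its month — Nov 29 2026 is past the 28th, so '4th Sunday' doesn't fit.
Last Sunday of May 2027: May 30 2027.
June 2027 ends with Sunday Jun 27 2027.
July 2027 ends with Sunday Jul 25 2027.
Last Sunday of August 2027: Aug 29 2027.

Aug 29 2027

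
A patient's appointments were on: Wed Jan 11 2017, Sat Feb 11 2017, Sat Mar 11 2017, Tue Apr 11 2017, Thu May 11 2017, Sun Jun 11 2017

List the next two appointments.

Gaps: 31, 28, 31, 30, 31 days — not constant. Every event is on the 11th of the month.
Pattern: the 11th of each month.
July 2017: Tue Jul 11 2017.
August 2017: Fri Aug 11 2017.

Tue Jul 11 2017, Fri Aug 11 2017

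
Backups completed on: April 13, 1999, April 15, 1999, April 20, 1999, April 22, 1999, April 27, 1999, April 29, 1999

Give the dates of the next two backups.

Every event lands on a Tuesday or Thursday (gaps cycle 2, 5, 2, 5, 2).
So the schedule is: every Tuesday and Thursday.
Next Tuesday: May 4, 1999.
The following Thursday is May 6, 1999.

May 4, 1999; May 6, 1999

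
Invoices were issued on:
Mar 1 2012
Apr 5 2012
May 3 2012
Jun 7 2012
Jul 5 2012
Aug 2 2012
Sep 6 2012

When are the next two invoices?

Oct 4 2012, Nov 1 2012

These are Thursdays at 28- or 35-day spacing (35, 28, 35, 28, 28, 35).
The pattern: 1st Thursday of the month.
1st Thursday of October 2012: Oct 4 2012.
November 2012 — 1st Thursday is Nov 1 2012.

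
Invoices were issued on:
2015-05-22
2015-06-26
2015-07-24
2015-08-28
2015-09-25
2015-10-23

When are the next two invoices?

2015-11-27, 2015-12-25

All dates are Fridays, 35, 28, 35, 28, 28 days apart.
Specifically, the 4th Friday of each month.
4th Friday of November 2015: 2015-11-27.
December 2015 — 4th Friday is 2015-12-25.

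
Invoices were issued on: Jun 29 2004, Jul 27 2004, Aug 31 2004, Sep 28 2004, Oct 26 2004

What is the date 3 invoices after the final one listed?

These are Tuesdays with 28, 35, 28, 28-day gaps.
Each is the final Tuesday of its month — Jun 29 2004 is past the 28th, so '4th Tuesday' doesn't fit.
November 2004 ends with Tuesday Nov 30 2004.
Last Tuesday of December 2004: Dec 28 2004.
Last Tuesday of January 2005: Jan 25 2005.

Jan 25 2005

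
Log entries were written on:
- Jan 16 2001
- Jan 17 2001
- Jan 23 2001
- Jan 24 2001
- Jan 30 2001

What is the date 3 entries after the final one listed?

The gap pattern 1, 6, 1, 6 repeats every 2 events.
These are the Tuesdays and Wednesdays of each week.
The following Wednesday is Jan 31 2001.
Next Tuesday: Feb 6 2001.
Next Wednesday: Feb 7 2001.

Feb 7 2001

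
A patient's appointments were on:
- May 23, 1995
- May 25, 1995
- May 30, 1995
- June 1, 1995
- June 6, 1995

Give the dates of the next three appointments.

June 8, 1995; June 13, 1995; June 15, 1995

Gaps: 2, 5, 2, 5 days — not constant, but cyclic with period 2.
The events fall on every Tuesday and Thursday.
Next Thursday: June 8, 1995.
Next Tuesday: June 13, 1995.
The following Thursday is June 15, 1995.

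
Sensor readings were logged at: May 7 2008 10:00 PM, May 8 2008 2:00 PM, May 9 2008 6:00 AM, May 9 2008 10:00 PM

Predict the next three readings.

May 10 2008 2:00 PM, May 11 2008 6:00 AM, May 11 2008 10:00 PM

Spacing: 16, 16, 16 h — constant 16 h.
May 9 2008 10:00 PM + 16 h = May 10 2008 2:00 PM.
May 10 2008 2:00 PM + 16 h = May 11 2008 6:00 AM.
May 11 2008 6:00 AM + 16 h = May 11 2008 10:00 PM.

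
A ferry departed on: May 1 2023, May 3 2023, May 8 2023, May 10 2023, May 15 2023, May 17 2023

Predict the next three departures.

Every event lands on a Monday or Wednesday (gaps cycle 2, 5, 2, 5, 2).
So the schedule is: every Monday and Wednesday.
The following Monday is May 22 2023.
Next Wednesday: May 24 2023.
Next Monday: May 29 2023.

May 22 2023, May 24 2023, May 29 2023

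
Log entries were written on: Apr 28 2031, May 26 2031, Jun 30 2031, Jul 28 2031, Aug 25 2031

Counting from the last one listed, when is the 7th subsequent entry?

Mar 29 2032

All Mondays; the gaps (28, 35, 28, 28) vary with month length.
This is the last Monday of each month.
September 2031 ends with Monday Sep 29 2031.
Last Monday of October 2031: Oct 27 2031.
November 2031 ends with Monday Nov 24 2031.
Last Monday of December 2031: Dec 29 2031.
January 2032 ends with Monday Jan 26 2032.
Last Monday of February 2032: Feb 23 2032.
March 2032 ends with Monday Mar 29 2032.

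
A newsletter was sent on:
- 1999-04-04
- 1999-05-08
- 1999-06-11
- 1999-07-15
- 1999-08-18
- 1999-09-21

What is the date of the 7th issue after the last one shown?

The spacing is 34, 34, 34, 34, 34 days — always 34 days.
1999-09-21 + 34 days = 1999-10-25.
1999-10-25 + 34 days = 1999-11-28.
1999-11-28 + 34 days = 2000-01-01.
2000-01-01 + 34 days = 2000-02-04.
2000-02-04 + 34 days = 2000-03-09.
2000-03-09 + 34 days = 2000-04-12.
2000-04-12 + 34 days = 2000-05-16.

2000-05-16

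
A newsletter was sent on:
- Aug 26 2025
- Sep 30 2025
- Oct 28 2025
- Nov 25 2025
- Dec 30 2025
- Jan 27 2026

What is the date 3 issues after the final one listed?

Apr 28 2026

These are Tuesdays with 35, 28, 28, 35, 28-day gaps.
Each is the final Tuesday of its month — Sep 30 2025 is past the 28th, so '4th Tuesday' doesn't fit.
February 2026 ends with Tuesday Feb 24 2026.
March 2026 ends with Tuesday Mar 31 2026.
Last Tuesday of April 2026: Apr 28 2026.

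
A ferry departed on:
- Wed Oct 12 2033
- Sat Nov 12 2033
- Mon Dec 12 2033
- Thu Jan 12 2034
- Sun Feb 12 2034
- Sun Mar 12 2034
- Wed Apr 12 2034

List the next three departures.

Fri May 12 2034, Mon Jun 12 2034, Wed Jul 12 2034

Each date is the 12th; the gaps (31, 30, 31, 31, 28, 31) track the month lengths.
The rule is the 12th of each month.
Next: May 2034 → Fri May 12 2034.
Next: June 2034 → Mon Jun 12 2034.
Next: July 2034 → Wed Jul 12 2034.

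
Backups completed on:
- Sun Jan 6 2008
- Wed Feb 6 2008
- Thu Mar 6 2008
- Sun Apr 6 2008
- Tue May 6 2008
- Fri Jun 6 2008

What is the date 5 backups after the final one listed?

Thu Nov 6 2008

The day-of-month is always 6 (31, 29, 31, 30, 31 days between events).
So this recurs on the 6th of each month.
July 2008: Sun Jul 6 2008.
August 2008: Wed Aug 6 2008.
Next: September 2008 → Sat Sep 6 2008.
Next: October 2008 → Mon Oct 6 2008.
November 2008: Thu Nov 6 2008.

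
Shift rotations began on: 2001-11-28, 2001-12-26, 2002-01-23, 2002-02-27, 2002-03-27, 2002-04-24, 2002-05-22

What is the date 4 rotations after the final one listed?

2002-09-25

Gaps: 28, 28, 35, 28, 28, 28 days — a mix of 28 and 35. Every date is a Wednesday.
Each is the 4th Wednesday of its month.
4th Wednesday of June 2002: 2002-06-26.
4th Wednesday of July 2002: 2002-07-24.
4th Wednesday of August 2002: 2002-08-28.
4th Wednesday of September 2002: 2002-09-25.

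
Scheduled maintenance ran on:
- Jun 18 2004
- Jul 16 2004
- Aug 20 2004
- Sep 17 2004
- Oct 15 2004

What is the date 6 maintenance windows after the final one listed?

These are Fridays at 28- or 35-day spacing (28, 35, 28, 28).
The pattern: 3rd Friday of the month.
3rd Friday of November 2004: Nov 19 2004.
December 2004 — 3rd Friday is Dec 17 2004.
3rd Friday of January 2005: Jan 21 2005.
February 2005 — 3rd Friday is Feb 18 2005.
March 2005 — 3rd Friday is Mar 18 2005.
3rd Friday of April 2005: Apr 15 2005.

Apr 15 2005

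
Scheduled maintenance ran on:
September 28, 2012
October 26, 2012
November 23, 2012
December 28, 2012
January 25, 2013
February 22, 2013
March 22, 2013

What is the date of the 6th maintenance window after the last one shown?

Gaps: 28, 28, 35, 28, 28, 28 days — a mix of 28 and 35. Every date is a Friday.
Each is the 4th Friday of its month.
April 2013 — 4th Friday is April 26, 2013.
May 2013 — 4th Friday is May 24, 2013.
4th Friday of June 2013: June 28, 2013.
July 2013 — 4th Friday is July 26, 2013.
4th Friday of August 2013: August 23, 2013.
4th Friday of September 2013: September 27, 2013.

September 27, 2013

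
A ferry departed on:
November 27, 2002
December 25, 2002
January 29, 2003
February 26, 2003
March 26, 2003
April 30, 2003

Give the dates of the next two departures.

May 28, 2003; June 25, 2003

These are Wednesdays with 28, 35, 28, 28, 35-day gaps.
Each is the final Wednesday of its month — January 29, 2003 is past the 28th, so '4th Wednesday' doesn't fit.
Last Wednesday of May 2003: May 28, 2003.
Last Wednesday of June 2003: June 25, 2003.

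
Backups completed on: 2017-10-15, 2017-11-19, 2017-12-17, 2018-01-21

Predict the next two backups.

2018-02-18, 2018-03-18

Gaps: 35, 28, 35 days — a mix of 28 and 35. Every date is a Sunday.
Each is the 3rd Sunday of its month.
3rd Sunday of February 2018: 2018-02-18.
3rd Sunday of March 2018: 2018-03-18.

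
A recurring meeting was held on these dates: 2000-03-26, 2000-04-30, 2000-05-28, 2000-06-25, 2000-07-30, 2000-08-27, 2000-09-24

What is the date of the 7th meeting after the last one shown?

2001-04-29

All Sundays; the gaps (35, 28, 28, 35, 28, 28) vary with month length.
This is the last Sunday of each month.
Last Sunday of October 2000: 2000-10-29.
Last Sunday of November 2000: 2000-11-26.
December 2000 ends with Sunday 2000-12-31.
Last Sunday of January 2001: 2001-01-28.
February 2001 ends with Sunday 2001-02-25.
Last Sunday of March 2001: 2001-03-25.
Last Sunday of April 2001: 2001-04-29.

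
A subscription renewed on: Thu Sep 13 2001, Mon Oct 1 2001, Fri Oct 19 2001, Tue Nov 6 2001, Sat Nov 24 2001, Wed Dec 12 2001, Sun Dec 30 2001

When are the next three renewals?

Every event comes 18 days after the last (18, 18, 18, 18, 18, 18).
Sun Dec 30 2001 + 18 days = Thu Jan 17 2002.
Thu Jan 17 2002 + 18 days = Mon Feb 4 2002.
Mon Feb 4 2002 + 18 days = Fri Feb 22 2002.

Thu Jan 17 2002, Mon Feb 4 2002, Fri Feb 22 2002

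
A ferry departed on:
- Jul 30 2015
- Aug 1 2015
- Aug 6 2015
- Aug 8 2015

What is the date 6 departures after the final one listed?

The gap pattern 2, 5, 2 repeats every 2 events.
These are the Thursdays and Saturdays of each week.
The following Thursday is Aug 13 2015.
The following Saturday is Aug 15 2015.
The following Thursday is Aug 20 2015.
The following Saturday is Aug 22 2015.
The following Thursday is Aug 27 2015.
Next Saturday: Aug 29 2015.

Aug 29 2015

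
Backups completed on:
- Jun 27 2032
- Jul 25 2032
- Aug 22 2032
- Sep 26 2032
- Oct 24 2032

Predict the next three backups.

Gaps: 28, 28, 35, 28 days — a mix of 28 and 35. Every date is a Sunday.
Each is the 4th Sunday of its month.
November 2032 — 4th Sunday is Nov 28 2032.
4th Sunday of December 2032: Dec 26 2032.
4th Sunday of January 2033: Jan 23 2033.

Nov 28 2032, Dec 26 2032, Jan 23 2033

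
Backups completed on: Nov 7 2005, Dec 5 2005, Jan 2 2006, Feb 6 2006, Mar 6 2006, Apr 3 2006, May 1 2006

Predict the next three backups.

Jun 5 2006, Jul 3 2006, Aug 7 2006

All dates are Mondays, 28, 28, 35, 28, 28, 28 days apart.
Specifically, the 1st Monday of each month.
1st Monday of June 2006: Jun 5 2006.
1st Monday of July 2006: Jul 3 2006.
1st Monday of August 2006: Aug 7 2006.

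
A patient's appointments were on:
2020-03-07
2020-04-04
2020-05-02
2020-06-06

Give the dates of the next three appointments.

2020-07-04, 2020-08-01, 2020-09-05

Gaps: 28, 28, 35 days — a mix of 28 and 35. Every date is a Saturday.
Each is the 1st Saturday of its month.
1st Saturday of July 2020: 2020-07-04.
August 2020 — 1st Saturday is 2020-08-01.
September 2020 — 1st Saturday is 2020-09-05.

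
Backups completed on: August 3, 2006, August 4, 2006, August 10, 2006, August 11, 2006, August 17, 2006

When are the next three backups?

The gap pattern 1, 6, 1, 6 repeats every 2 events.
These are the Thursdays and Fridays of each week.
The following Friday is August 18, 2006.
The following Thursday is August 24, 2006.
The following Friday is August 25, 2006.

August 18, 2006; August 24, 2006; August 25, 2006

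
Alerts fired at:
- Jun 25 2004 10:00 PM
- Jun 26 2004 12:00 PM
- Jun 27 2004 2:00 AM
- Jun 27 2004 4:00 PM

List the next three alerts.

Jun 28 2004 6:00 AM, Jun 28 2004 8:00 PM, Jun 29 2004 10:00 AM

Gaps: 14, 14, 14 hours — each event is 14 hours after the previous one.
Jun 27 2004 4:00 PM + 14 h = Jun 28 2004 6:00 AM.
Jun 28 2004 6:00 AM + 14 h = Jun 28 2004 8:00 PM.
Jun 28 2004 8:00 PM + 14 h = Jun 29 2004 10:00 AM.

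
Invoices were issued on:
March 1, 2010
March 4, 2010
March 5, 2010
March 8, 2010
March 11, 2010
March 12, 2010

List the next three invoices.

The gap pattern 3, 1, 3, 3, 1 repeats every 3 events.
These are the Mondays, Thursdays and Fridays of each week.
The following Monday is March 15, 2010.
Next Thursday: March 18, 2010.
The following Friday is March 19, 2010.

March 15, 2010; March 18, 2010; March 19, 2010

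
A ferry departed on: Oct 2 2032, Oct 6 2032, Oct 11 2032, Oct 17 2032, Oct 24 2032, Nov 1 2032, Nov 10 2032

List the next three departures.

Nov 20 2032, Dec 1 2032, Dec 13 2032

The spacing grows by 1 each time: 4, 5, 6, 7, 8, 9 days.
Next gap: 10 days. Nov 10 2032 + 10 days = Nov 20 2032.
Next gap: 11 days. Nov 20 2032 + 11 days = Dec 1 2032.
Next gap: 12 days. Dec 1 2032 + 12 days = Dec 13 2032.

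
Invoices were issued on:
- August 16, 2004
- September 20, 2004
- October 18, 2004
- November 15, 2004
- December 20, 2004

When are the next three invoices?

January 17, 2005; February 21, 2005; March 21, 2005

These are Mondays at 28- or 35-day spacing (35, 28, 28, 35).
The pattern: 3rd Monday of the month.
3rd Monday of January 2005: January 17, 2005.
3rd Monday of February 2005: February 21, 2005.
3rd Monday of March 2005: March 21, 2005.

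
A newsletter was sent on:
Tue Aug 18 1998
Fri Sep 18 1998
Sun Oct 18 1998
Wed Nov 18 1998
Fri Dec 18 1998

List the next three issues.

Mon Jan 18 1999, Thu Feb 18 1999, Thu Mar 18 1999

Gaps: 31, 30, 31, 30 days — not constant. Every event is on the 18th of the month.
Pattern: the 18th of each month.
Next: January 1999 → Mon Jan 18 1999.
February 1999: Thu Feb 18 1999.
March 1999: Thu Mar 18 1999.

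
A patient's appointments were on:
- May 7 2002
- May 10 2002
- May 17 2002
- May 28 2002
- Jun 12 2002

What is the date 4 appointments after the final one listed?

Sep 20 2002

Gaps: 3, 7, 11, 15 days — each gap is 4 larger than the previous one.
Next gap: 19 days. Jun 12 2002 + 19 days = Jul 1 2002.
Next gap: 23 days. Jul 1 2002 + 23 days = Jul 24 2002.
Next gap: 27 days. Jul 24 2002 + 27 days = Aug 20 2002.
Next gap: 31 days. Aug 20 2002 + 31 days = Sep 20 2002.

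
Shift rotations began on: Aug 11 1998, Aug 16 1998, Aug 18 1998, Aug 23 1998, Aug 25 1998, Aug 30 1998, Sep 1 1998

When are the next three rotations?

Sep 6 1998, Sep 8 1998, Sep 13 1998

The gap pattern 5, 2, 5, 2, 5, 2 repeats every 2 events.
These are the Tuesdays and Sundays of each week.
Next Sunday: Sep 6 1998.
The following Tuesday is Sep 8 1998.
The following Sunday is Sep 13 1998.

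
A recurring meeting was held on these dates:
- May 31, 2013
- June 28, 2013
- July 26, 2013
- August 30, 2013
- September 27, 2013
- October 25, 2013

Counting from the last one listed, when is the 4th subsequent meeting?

February 28, 2014

Every date is a Friday; gaps 28, 28, 35, 28, 28 days.
Each is the last Friday of its month (at least one falls on the 29th or later, ruling out '4th Friday').
Last Friday of November 2013: November 29, 2013.
December 2013 ends with Friday December 27, 2013.
January 2014 ends with Friday January 31, 2014.
February 2014 ends with Friday February 28, 2014.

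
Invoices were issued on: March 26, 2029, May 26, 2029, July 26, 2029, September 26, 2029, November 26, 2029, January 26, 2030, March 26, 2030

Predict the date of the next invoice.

Each date is the 26th; the gaps (61, 61, 62, 61, 61, 59) track the month lengths.
The rule is the 26th of every 2 months.
May 2030: May 26, 2030.

May 26, 2030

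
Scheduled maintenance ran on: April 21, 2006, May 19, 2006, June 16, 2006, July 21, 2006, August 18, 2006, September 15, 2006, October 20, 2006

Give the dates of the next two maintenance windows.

November 17, 2006; December 15, 2006

Gaps: 28, 28, 35, 28, 28, 35 days — a mix of 28 and 35. Every date is a Friday.
Each is the 3rd Friday of its month.
November 2006 — 3rd Friday is November 17, 2006.
3rd Friday of December 2006: December 15, 2006.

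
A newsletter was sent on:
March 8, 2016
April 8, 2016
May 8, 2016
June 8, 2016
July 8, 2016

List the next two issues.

The day-of-month is always 8 (31, 30, 31, 30 days between events).
So this recurs on the 8th of each month.
Next: August 2016 → August 8, 2016.
Next: September 2016 → September 8, 2016.

August 8, 2016; September 8, 2016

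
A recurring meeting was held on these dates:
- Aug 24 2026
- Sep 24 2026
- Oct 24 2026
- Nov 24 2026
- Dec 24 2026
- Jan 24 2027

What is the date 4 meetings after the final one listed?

Each date is the 24th; the gaps (31, 30, 31, 30, 31) track the month lengths.
The rule is the 24th of each month.
Next: February 2027 → Feb 24 2027.
March 2027: Mar 24 2027.
Next: April 2027 → Apr 24 2027.
Next: May 2027 → May 24 2027.

May 24 2027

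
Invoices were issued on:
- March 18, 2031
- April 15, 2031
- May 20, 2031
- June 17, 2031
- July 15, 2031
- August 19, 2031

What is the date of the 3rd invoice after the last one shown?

Gaps: 28, 35, 28, 28, 35 days — a mix of 28 and 35. Every date is a Tuesday.
Each is the 3rd Tuesday of its month.
September 2031 — 3rd Tuesday is September 16, 2031.
October 2031 — 3rd Tuesday is October 21, 2031.
3rd Tuesday of November 2031: November 18, 2031.

November 18, 2031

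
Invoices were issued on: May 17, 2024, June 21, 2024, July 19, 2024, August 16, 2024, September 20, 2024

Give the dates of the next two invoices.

October 18, 2024; November 15, 2024

All dates are Fridays, 35, 28, 28, 35 days apart.
Specifically, the 3rd Friday of each month.
October 2024 — 3rd Friday is October 18, 2024.
November 2024 — 3rd Friday is November 15, 2024.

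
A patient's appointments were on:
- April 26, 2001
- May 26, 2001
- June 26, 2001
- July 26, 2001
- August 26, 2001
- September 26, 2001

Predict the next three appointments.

Gaps: 30, 31, 30, 31, 31 days — not constant. Every event is on the 26th of the month.
Pattern: the 26th of each month.
Next: October 2001 → October 26, 2001.
Next: November 2001 → November 26, 2001.
December 2001: December 26, 2001.

October 26, 2001; November 26, 2001; December 26, 2001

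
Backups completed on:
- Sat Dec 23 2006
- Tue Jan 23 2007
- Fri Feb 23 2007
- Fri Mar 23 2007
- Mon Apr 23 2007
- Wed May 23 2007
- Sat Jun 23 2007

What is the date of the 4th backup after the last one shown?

Gaps: 31, 31, 28, 31, 30, 31 days — not constant. Every event is on the 23rd of the month.
Pattern: the 23rd of each month.
Next: July 2007 → Mon Jul 23 2007.
Next: August 2007 → Thu Aug 23 2007.
Next: September 2007 → Sun Sep 23 2007.
October 2007: Tue Oct 23 2007.

Tue Oct 23 2007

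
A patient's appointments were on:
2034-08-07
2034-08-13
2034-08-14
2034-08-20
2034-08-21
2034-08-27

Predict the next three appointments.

2034-08-28, 2034-09-03, 2034-09-04

Gaps: 6, 1, 6, 1, 6 days — not constant, but cyclic with period 2.
The events fall on every Monday and Sunday.
Next Monday: 2034-08-28.
The following Sunday is 2034-09-03.
The following Monday is 2034-09-04.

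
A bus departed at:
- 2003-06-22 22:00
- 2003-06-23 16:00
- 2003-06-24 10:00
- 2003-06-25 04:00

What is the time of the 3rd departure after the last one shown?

2003-06-27 10:00

Spacing: 18, 18, 18 h — constant 18 h.
2003-06-25 04:00 + 18 h = 2003-06-25 22:00.
2003-06-25 22:00 + 18 h = 2003-06-26 16:00.
2003-06-26 16:00 + 18 h = 2003-06-27 10:00.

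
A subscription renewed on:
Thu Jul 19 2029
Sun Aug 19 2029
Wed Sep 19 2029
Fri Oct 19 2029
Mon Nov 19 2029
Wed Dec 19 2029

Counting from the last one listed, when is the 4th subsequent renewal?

Each date is the 19th; the gaps (31, 31, 30, 31, 30) track the month lengths.
The rule is the 19th of each month.
Next: January 2030 → Sat Jan 19 2030.
February 2030: Tue Feb 19 2030.
March 2030: Tue Mar 19 2030.
April 2030: Fri Apr 19 2030.

Fri Apr 19 2030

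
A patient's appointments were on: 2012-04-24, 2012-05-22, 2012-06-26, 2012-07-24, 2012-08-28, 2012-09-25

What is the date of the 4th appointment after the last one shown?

2013-01-22

All dates are Tuesdays, 28, 35, 28, 35, 28 days apart.
Specifically, the 4th Tuesday of each month.
4th Tuesday of October 2012: 2012-10-23.
4th Tuesday of November 2012: 2012-11-27.
4th Tuesday of December 2012: 2012-12-25.
January 2013 — 4th Tuesday is 2013-01-22.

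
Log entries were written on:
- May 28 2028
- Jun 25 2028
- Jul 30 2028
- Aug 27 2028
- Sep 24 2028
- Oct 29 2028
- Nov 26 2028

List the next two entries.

Dec 31 2028, Jan 28 2029

All Sundays; the gaps (28, 35, 28, 28, 35, 28) vary with month length.
This is the last Sunday of each month.
December 2028 ends with Sunday Dec 31 2028.
Last Sunday of January 2029: Jan 28 2029.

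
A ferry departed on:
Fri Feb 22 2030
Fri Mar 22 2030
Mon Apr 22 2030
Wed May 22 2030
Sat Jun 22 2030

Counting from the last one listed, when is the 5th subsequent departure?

Fri Nov 22 2030

Gaps: 28, 31, 30, 31 days — not constant. Every event is on the 22nd of the month.
Pattern: the 22nd of each month.
Next: July 2030 → Mon Jul 22 2030.
August 2030: Thu Aug 22 2030.
September 2030: Sun Sep 22 2030.
Next: October 2030 → Tue Oct 22 2030.
November 2030: Fri Nov 22 2030.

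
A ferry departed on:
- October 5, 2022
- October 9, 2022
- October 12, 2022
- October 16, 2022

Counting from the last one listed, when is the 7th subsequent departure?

November 9, 2022

Every event lands on a Wednesday or Sunday (gaps cycle 4, 3, 4).
So the schedule is: every Wednesday and Sunday.
The following Wednesday is October 19, 2022.
Next Sunday: October 23, 2022.
The following Wednesday is October 26, 2022.
Next Sunday: October 30, 2022.
The following Wednesday is November 2, 2022.
The following Sunday is November 6, 2022.
Next Wednesday: November 9, 2022.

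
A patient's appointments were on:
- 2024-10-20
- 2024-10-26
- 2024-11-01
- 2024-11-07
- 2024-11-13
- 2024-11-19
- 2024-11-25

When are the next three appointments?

Gaps between consecutive events: 6, 6, 6, 6, 6, 6 days — a constant 6-day interval.
2024-11-25 + 6 days = 2024-12-01.
2024-12-01 + 6 days = 2024-12-07.
2024-12-07 + 6 days = 2024-12-13.

2024-12-01, 2024-12-07, 2024-12-13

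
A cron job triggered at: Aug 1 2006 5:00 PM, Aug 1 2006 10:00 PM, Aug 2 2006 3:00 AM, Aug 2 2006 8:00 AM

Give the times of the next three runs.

Aug 2 2006 1:00 PM, Aug 2 2006 6:00 PM, Aug 2 2006 11:00 PM

Gaps: 5, 5, 5 hours — each event is 5 hours after the previous one.
Aug 2 2006 8:00 AM + 5 h = Aug 2 2006 1:00 PM.
Aug 2 2006 1:00 PM + 5 h = Aug 2 2006 6:00 PM.
Aug 2 2006 6:00 PM + 5 h = Aug 2 2006 11:00 PM.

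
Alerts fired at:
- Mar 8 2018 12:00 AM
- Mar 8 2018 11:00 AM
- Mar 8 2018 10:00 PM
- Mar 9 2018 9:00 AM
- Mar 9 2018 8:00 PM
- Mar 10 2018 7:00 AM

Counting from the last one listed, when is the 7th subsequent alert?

Gaps: 11, 11, 11, 11, 11 hours — each event is 11 hours after the previous one.
Mar 10 2018 7:00 AM + 11 h = Mar 10 2018 6:00 PM.
Mar 10 2018 6:00 PM + 11 h = Mar 11 2018 5:00 AM.
Mar 11 2018 5:00 AM + 11 h = Mar 11 2018 4:00 PM.
Mar 11 2018 4:00 PM + 11 h = Mar 12 2018 3:00 AM.
Mar 12 2018 3:00 AM + 11 h = Mar 12 2018 2:00 PM.
Mar 12 2018 2:00 PM + 11 h = Mar 13 2018 1:00 AM.
Mar 13 2018 1:00 AM + 11 h = Mar 13 2018 12:00 PM.

Mar 13 2018 12:00 PM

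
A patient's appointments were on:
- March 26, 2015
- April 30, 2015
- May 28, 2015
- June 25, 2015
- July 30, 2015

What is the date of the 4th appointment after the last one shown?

Every date is a Thursday; gaps 35, 28, 28, 35 days.
Each is the last Thursday of its month (at least one falls on the 29th or later, ruling out '4th Thursday').
Last Thursday of August 2015: August 27, 2015.
Last Thursday of September 2015: September 24, 2015.
October 2015 ends with Thursday October 29, 2015.
November 2015 ends with Thursday November 26, 2015.

November 26, 2015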